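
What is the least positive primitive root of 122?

φ(122) = φ(2)·φ(61) = 1·60 = 60 = 2^2 · 3 · 5.
Test candidates g = 2, 3, … against the prime factors q ∈ {2, 3, 5} of φ(122): g is a generator iff g^(60/q) ≢ 1 for every such q.
g = 2: gcd(2, 122) = 2 > 1, not a unit — skip.
g = 3: 3^30 ≡ 1 — hits 1, so not a primitive root.
g = 4: gcd(4, 122) = 2 > 1, not a unit — skip.
g = 5: 5^30 ≡ 1 — hits 1, so not a primitive root.
g = 6: gcd(6, 122) = 2 > 1, not a unit — skip.
g = 7: 7^30 ≡ 121; 7^20 ≡ 47; 7^12 ≡ 95 — none is 1, so 7 is a primitive root.
Hence the least primitive root of 122 is 7.

7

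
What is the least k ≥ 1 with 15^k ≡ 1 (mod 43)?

21

ord(15) | φ(43) = 43 − 1 = 42 = 2 · 3 · 7.
Divisors of 42: 1, 2, 3, 6, 7, 14, 21, 42.
Evaluate successive powers at the divisors of 42:
15^1 ≡ 15 (mod 43)
15^2 ≡ 10 (mod 43)
15^3 ≡ 21 (mod 43)
15^6 ≡ 11 (mod 43)
15^7 ≡ 36 (mod 43)
15^14 ≡ 6 (mod 43)
15^21 ≡ 1 (mod 43) ✓
The smallest such exponent is 21, so the order of 15 is 21.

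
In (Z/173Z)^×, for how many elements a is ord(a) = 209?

φ(173) = 173 − 1 = 172 = 2^2 · 43.
In a cyclic group of order 172, there are φ(d) elements of order d for each divisor d of 172, and zero for non-divisors.
209 does not divide 172, so no element of (Z/173Z)^× has order 209.

0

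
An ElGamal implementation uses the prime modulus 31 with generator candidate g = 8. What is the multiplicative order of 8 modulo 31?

5

Since 8 ∈ (Z/31Z)^×, its order divides φ(31) = 31 − 1 = 30 = 2 · 3 · 5.
Divisors of 30: 1, 2, 3, 5, 6, 10, 15, 30.
Compute 8^d (mod 31) for the divisors d until we hit 1:
8^1 ≡ 8 (mod 31)
8^2 ≡ 2 (mod 31)
8^3 ≡ 16 (mod 31)
8^5 ≡ 1 (mod 31) ✓
Hence ord(8) = 5.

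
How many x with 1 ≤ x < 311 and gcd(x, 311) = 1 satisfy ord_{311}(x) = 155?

120

φ(311) = 311 − 1 = 310 = 2 · 5 · 31.
(Z/311Z)^× is cyclic (|G| = 310); a cyclic group of order m has exactly φ(d) elements of each order d | m, and none otherwise.
155 = 5 · 31 divides 310, and φ(155) = 120.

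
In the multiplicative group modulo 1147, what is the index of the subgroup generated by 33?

By Lagrange's theorem, ord_1147(33) divides φ(1147) = φ(31·37) = (31−1)·(37−1) = 30·36 = 1080 = 2^3 · 3^3 · 5.
Divisors of 1080: 1, 2, 3, 4, 5, 6, 8, 9, 10, 12, 15, 18, 20, 24, 27, 30, 36, 40, 45, 54, 60, 72, 90, 108, 120, 135, 180, 216, 270, 360, 540, 1080.
Evaluate successive powers at the divisors of 1080:
33^1 ≡ 33
33^2 ≡ 1089
33^3 ≡ 380
33^4 ≡ 1070
33^5 ≡ 900
33^6 ≡ 1025
33^8 ≡ 194
33^9 ≡ 667
33^10 ≡ 218
33^12 ≡ 1120
33^15 ≡ 63
33^18 ≡ 1000
33^20 ≡ 497
33^24 ≡ 729
33^27 ≡ 593
33^30 ≡ 528
33^36 ≡ 963
33^40 ≡ 404
33^45 ≡ 1
The order of 33 is 45, so the subgroup it generates has 45 elements.
The index is φ(1147) / ord(33) = 1080 / 45 = 24.

24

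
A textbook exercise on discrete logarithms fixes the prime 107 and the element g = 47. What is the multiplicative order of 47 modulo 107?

53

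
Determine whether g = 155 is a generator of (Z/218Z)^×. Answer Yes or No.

No

φ(218) = φ(2)·φ(109) = 1·108 = 108 = 2^2 · 3^3.
It suffices to check that the order of 155 is not a proper divisor of 108: compute 155^(108/q) for q ∈ {2, 3}.
155^54 ≡ 1 (mod 218)  [q = 2: ≡ 1 ✗]
155^36 ≡ 1 (mod 218)  [q = 3: ≡ 1 ✗]
155^54 ≡ 1 shows ord(155) | 54, strictly less than φ(218); not a primitive root.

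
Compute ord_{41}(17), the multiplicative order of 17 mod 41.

ord(17) | φ(41) = 41 − 1 = 40 = 2^3 · 5.
Divisors of 40: 1, 2, 4, 5, 8, 10, 20, 40.
Compute 17^d (mod 41) for the divisors d until we hit 1:
17^1 ≡ 17 (mod 41)
17^2 ≡ 2 (mod 41)
17^4 ≡ 4 (mod 41)
17^5 ≡ 27 (mod 41)
17^8 ≡ 16 (mod 41)
17^10 ≡ 32 (mod 41)
17^20 ≡ 40 (mod 41)
17^40 ≡ 1 (mod 41) ✓
Therefore the multiplicative order of 17 modulo 41 is 40.

40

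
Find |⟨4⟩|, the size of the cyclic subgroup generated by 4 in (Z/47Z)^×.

Since 4 ∈ (Z/47Z)^×, its order divides φ(47) = 47 − 1 = 46 = 2 · 23.
Divisors of 46: 1, 2, 23, 46.
Check 4^d mod 47 for each divisor in increasing order:
4^1 ≡ 4 (mod 47)
4^2 ≡ 16 (mod 47)
4^23 ≡ 1 (mod 47) ✓
Therefore the multiplicative order of 4 modulo 47 is 23.

23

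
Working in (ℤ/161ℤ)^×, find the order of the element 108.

66

By Lagrange's theorem, ord_161(108) divides φ(161) = φ(7·23) = (7−1)·(23−1) = 6·22 = 132 = 2^2 · 3 · 11.
Divisors of 132: 1, 2, 3, 4, 6, 11, 12, 22, 33, 44, 66, 132.
Evaluate successive powers at the divisors of 132:
108^1 ≡ 108 (mod 161)
108^2 ≡ 72 (mod 161)
108^3 ≡ 48 (mod 161)
108^4 ≡ 32 (mod 161)
108^6 ≡ 50 (mod 161)
108^11 ≡ 47 (mod 161)
108^12 ≡ 85 (mod 161)
108^22 ≡ 116 (mod 161)
108^33 ≡ 139 (mod 161)
108^44 ≡ 93 (mod 161)
108^66 ≡ 1 (mod 161) ✓
The smallest such exponent is 66, so the order of 108 is 66.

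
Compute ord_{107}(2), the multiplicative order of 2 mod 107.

106

ord(2) | φ(107) = 107 − 1 = 106 = 2 · 53.
Divisors of 106: 1, 2, 53, 106.
Test each divisor d:
2^1 ≡ 2 (mod 107)
2^2 ≡ 4 (mod 107)
2^53 ≡ 106 (mod 107)
2^106 ≡ 1 (mod 107) ✓
So ord_107(2) = 106.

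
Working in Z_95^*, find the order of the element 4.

By Lagrange's theorem, ord_95(4) divides φ(95) = φ(5·19) = (5−1)·(19−1) = 4·18 = 72 = 2^3 · 3^2.
Divisors of 72: 1, 2, 3, 4, 6, 8, 9, 12, 18, 24, 36, 72.
Compute 4^d (mod 95) for the divisors d until we hit 1:
4^1 ≡ 4 (mod 95)
4^2 ≡ 16 (mod 95)
4^3 ≡ 64 (mod 95)
4^4 ≡ 66 (mod 95)
4^6 ≡ 11 (mod 95)
4^8 ≡ 81 (mod 95)
4^9 ≡ 39 (mod 95)
4^12 ≡ 26 (mod 95)
4^18 ≡ 1 (mod 95) ✓
So ord_95(4) = 18.

18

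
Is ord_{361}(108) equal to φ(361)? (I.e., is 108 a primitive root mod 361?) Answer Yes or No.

Yes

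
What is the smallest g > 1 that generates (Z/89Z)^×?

φ(89) = 89 − 1 = 88 = 2^3 · 11.
Test candidates g = 2, 3, … against the prime factors q ∈ {2, 11} of φ(89): g is a generator iff g^(88/q) ≢ 1 for every such q.
g = 2: 2^44 ≡ 1 — hits 1, so not a primitive root.
g = 3: 3^44 ≡ 88; 3^8 ≡ 64 — none is 1, so 3 is a primitive root.
So 3 is the smallest generator of (Z/89Z)^×.

3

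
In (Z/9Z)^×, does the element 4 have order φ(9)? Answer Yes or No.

No

φ(9) = φ(3^2) = 3·(3−1) = 6 = 2 · 3.
4 is a primitive root mod 9 iff 4^(φ(9)/q) ≢ 1 for every prime q | φ(9), i.e. q ∈ {2, 3}.
4^3 ≡ 1 (mod 9)  [q = 2: ≡ 1 ✗]
4^2 ≡ 7 (mod 9)  [q = 3: ≢ 1 ✓]
4^3 ≡ 1 shows ord(4) | 3, strictly less than φ(9); not a primitive root.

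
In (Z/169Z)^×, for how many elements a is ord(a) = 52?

24

φ(169) = φ(13^2) = 13·(13−1) = 156 = 2^2 · 3 · 13.
(Z/169Z)^× is cyclic (|G| = 156); a cyclic group of order m has exactly φ(d) elements of each order d | m, and none otherwise.
52 = 2^2 · 13 divides 156, and φ(52) = 24.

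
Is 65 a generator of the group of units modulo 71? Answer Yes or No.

Yes

φ(71) = 71 − 1 = 70 = 2 · 5 · 7.
Test 65^(70/q) mod 71 for each prime factor q of 70:
65^35 ≡ 70 (mod 71)  [q = 2: ≢ 1 ✓]
65^14 ≡ 5 (mod 71)  [q = 5: ≢ 1 ✓]
65^10 ≡ 20 (mod 71)  [q = 7: ≢ 1 ✓]
Every test exponent gives a nontrivial residue, hence 65 generates the full group.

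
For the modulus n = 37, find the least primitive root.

2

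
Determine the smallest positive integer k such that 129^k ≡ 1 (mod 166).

82

ord(129) | φ(166) = φ(2)·φ(83) = 1·82 = 82 = 2 · 41.
Divisors of 82: 1, 2, 41, 82.
Compute 129^d (mod 166) for the divisors d until we hit 1:
129^1 ≡ 129 (mod 166)
129^2 ≡ 41 (mod 166)
129^41 ≡ 165 (mod 166)
129^82 ≡ 1 (mod 166) ✓
Therefore the multiplicative order of 129 modulo 166 is 82.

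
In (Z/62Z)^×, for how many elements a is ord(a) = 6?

2

φ(62) = φ(2)·φ(31) = 1·30 = 30 = 2 · 3 · 5.
Since (Z/62Z)^× is cyclic of order 30, the number of elements of order d is φ(d) when d | 30 and 0 otherwise.
6 = 2 · 3 divides 30, and φ(6) = 2.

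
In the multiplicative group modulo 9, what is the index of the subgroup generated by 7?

2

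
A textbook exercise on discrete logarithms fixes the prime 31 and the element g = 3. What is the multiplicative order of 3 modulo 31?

30

ord(3) | φ(31) = 31 − 1 = 30 = 2 · 3 · 5.
Divisors of 30: 1, 2, 3, 5, 6, 10, 15, 30.
Check 3^d mod 31 for each divisor in increasing order:
3^1 ≡ 3 (mod 31)
3^2 ≡ 9 (mod 31)
3^3 ≡ 27 (mod 31)
3^5 ≡ 26 (mod 31)
3^6 ≡ 16 (mod 31)
3^10 ≡ 25 (mod 31)
3^15 ≡ 30 (mod 31)
3^30 ≡ 1 (mod 31) ✓
Hence ord(3) = 30.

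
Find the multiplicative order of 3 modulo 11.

ord(3) | φ(11) = 11 − 1 = 10 = 2 · 5.
Divisors of 10: 1, 2, 5, 10.
Check 3^d mod 11 for each divisor in increasing order:
3^1 ≡ 3 (mod 11)
3^2 ≡ 9 (mod 11)
3^5 ≡ 1 (mod 11) ✓
Therefore the multiplicative order of 3 modulo 11 is 5.

5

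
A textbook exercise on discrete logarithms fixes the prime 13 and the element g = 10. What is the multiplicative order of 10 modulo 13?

6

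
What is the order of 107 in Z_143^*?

30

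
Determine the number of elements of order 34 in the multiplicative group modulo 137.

16

φ(137) = 137 − 1 = 136 = 2^3 · 17.
Since (Z/137Z)^× is cyclic of order 136, the number of elements of order d is φ(d) when d | 136 and 0 otherwise.
34 = 2 · 17 divides 136, and φ(34) = 16.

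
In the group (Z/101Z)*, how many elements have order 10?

4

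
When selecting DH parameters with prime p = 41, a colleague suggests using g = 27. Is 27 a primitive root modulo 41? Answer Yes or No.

No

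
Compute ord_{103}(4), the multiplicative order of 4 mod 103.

The order of 4 must divide φ(103) = 103 − 1 = 102 = 2 · 3 · 17.
Divisors of 102: 1, 2, 3, 6, 17, 34, 51, 102.
Evaluate successive powers at the divisors of 102:
4^1 ≡ 4
4^2 ≡ 16
4^3 ≡ 64
4^6 ≡ 79
4^17 ≡ 46
4^34 ≡ 56
4^51 ≡ 1
Therefore the multiplicative order of 4 modulo 103 is 51.

51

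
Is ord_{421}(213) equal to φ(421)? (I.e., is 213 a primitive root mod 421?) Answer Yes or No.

Yes

φ(421) = 421 − 1 = 420 = 2^2 · 3 · 5 · 7.
It suffices to check that the order of 213 is not a proper divisor of 420: compute 213^(420/q) for q ∈ {2, 3, 5, 7}.
213^210 ≡ 420 (mod 421)  [q = 2: ≢ 1 ✓]
213^140 ≡ 400 (mod 421)  [q = 3: ≢ 1 ✓]
213^84 ≡ 377 (mod 421)  [q = 5: ≢ 1 ✓]
213^60 ≡ 152 (mod 421)  [q = 7: ≢ 1 ✓]
All checks pass, so 213 has order 420 and is a primitive root modulo 421.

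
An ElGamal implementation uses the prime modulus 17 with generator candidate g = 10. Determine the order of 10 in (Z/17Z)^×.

Since 10 ∈ (Z/17Z)^×, its order divides φ(17) = 17 − 1 = 16 = 2^4.
Divisors of 16: 1, 2, 4, 8, 16.
Evaluate successive powers at the divisors of 16:
10^1 ≡ 10
10^2 ≡ 15
10^4 ≡ 4
10^8 ≡ 16
10^16 ≡ 1
The smallest such exponent is 16, so the order of 10 is 16.

16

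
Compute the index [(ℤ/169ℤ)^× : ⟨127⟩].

The order of 127 must divide φ(169) = φ(13^2) = 13·(13−1) = 156 = 2^2 · 3 · 13.
Divisors of 156: 1, 2, 3, 4, 6, 12, 13, 26, 39, 52, 78, 156.
Compute 127^d (mod 169) for the divisors d until we hit 1:
127^1 ≡ 127 (mod 169)
127^2 ≡ 74 (mod 169)
127^3 ≡ 103 (mod 169)
127^4 ≡ 68 (mod 169)
127^6 ≡ 131 (mod 169)
127^12 ≡ 92 (mod 169)
127^13 ≡ 23 (mod 169)
127^26 ≡ 22 (mod 169)
127^39 ≡ 168 (mod 169)
127^52 ≡ 146 (mod 169)
127^78 ≡ 1 (mod 169) ✓
Thus |⟨127⟩| = ord(127) = 78.
The index is φ(169) / ord(127) = 156 / 78 = 2.

2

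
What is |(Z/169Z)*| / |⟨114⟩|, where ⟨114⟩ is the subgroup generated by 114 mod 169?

Since 114 ∈ (Z/169Z)^×, its order divides φ(169) = φ(13^2) = 13·(13−1) = 156 = 2^2 · 3 · 13.
Divisors of 156: 1, 2, 3, 4, 6, 12, 13, 26, 39, 52, 78, 156.
Test each divisor d:
114^1 ≡ 114 (mod 169)
114^2 ≡ 152 (mod 169)
114^3 ≡ 90 (mod 169)
114^4 ≡ 120 (mod 169)
114^6 ≡ 157 (mod 169)
114^12 ≡ 144 (mod 169)
114^13 ≡ 23 (mod 169)
114^26 ≡ 22 (mod 169)
114^39 ≡ 168 (mod 169)
114^52 ≡ 146 (mod 169)
114^78 ≡ 1 (mod 169) ✓
So ord_169(114) = 78, hence |⟨114⟩| = 78.
[(Z/169Z)^× : ⟨114⟩] = 156/78 = 2.

2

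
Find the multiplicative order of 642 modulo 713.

330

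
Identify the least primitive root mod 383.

5

φ(383) = 383 − 1 = 382 = 2 · 191.
g is a primitive root iff g^(382/q) ≢ 1 (mod 383) for each prime q ∈ {2, 191}.
g = 2: 2^191 ≡ 1 — hits 1, so not a primitive root.
g = 3: 3^191 ≡ 1 — hits 1, so not a primitive root.
g = 4: 4^191 ≡ 1 — hits 1, so not a primitive root.
g = 5: 5^191 ≡ 382; 5^2 ≡ 25 — none is 1, so 5 is a primitive root.
The smallest primitive root modulo 383 is 5.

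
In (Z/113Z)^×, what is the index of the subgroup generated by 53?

4

By Lagrange's theorem, ord_113(53) divides φ(113) = 113 − 1 = 112 = 2^4 · 7.
Divisors of 112: 1, 2, 4, 7, 8, 14, 16, 28, 56, 112.
Compute 53^d (mod 113) for the divisors d until we hit 1:
53^1 ≡ 53 (mod 113)
53^2 ≡ 97 (mod 113)
53^4 ≡ 30 (mod 113)
53^7 ≡ 98 (mod 113)
53^8 ≡ 109 (mod 113)
53^14 ≡ 112 (mod 113)
53^16 ≡ 16 (mod 113)
53^28 ≡ 1 (mod 113) ✓
Thus |⟨53⟩| = ord(53) = 28.
The index is φ(113) / ord(53) = 112 / 28 = 4.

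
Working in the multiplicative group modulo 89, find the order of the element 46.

88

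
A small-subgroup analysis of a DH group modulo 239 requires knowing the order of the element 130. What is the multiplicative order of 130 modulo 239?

238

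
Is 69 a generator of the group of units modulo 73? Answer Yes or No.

No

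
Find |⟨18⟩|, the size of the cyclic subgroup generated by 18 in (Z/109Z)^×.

108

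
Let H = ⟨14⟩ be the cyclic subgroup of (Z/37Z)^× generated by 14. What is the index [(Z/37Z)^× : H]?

3

Since 14 ∈ (Z/37Z)^×, its order divides φ(37) = 37 − 1 = 36 = 2^2 · 3^2.
Divisors of 36: 1, 2, 3, 4, 6, 9, 12, 18, 36.
Test each divisor d:
14^1 ≡ 14 (mod 37)
14^2 ≡ 11 (mod 37)
14^3 ≡ 6 (mod 37)
14^4 ≡ 10 (mod 37)
14^6 ≡ 36 (mod 37)
14^9 ≡ 31 (mod 37)
14^12 ≡ 1 (mod 37) ✓
So ord_37(14) = 12, hence |⟨14⟩| = 12.
Index = |(Z/37Z)^×| / |⟨14⟩| = 36 / 12 = 3.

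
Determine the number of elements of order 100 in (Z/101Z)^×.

φ(101) = 101 − 1 = 100 = 2^2 · 5^2.
In a cyclic group of order 100, there are φ(d) elements of order d for each divisor d of 100, and zero for non-divisors.
100 = 2^2 · 5^2 divides 100, and φ(100) = 40.

40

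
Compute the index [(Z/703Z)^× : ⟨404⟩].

By Lagrange's theorem, ord_703(404) divides φ(703) = φ(19·37) = (19−1)·(37−1) = 18·36 = 648 = 2^3 · 3^4.
Divisors of 648: 1, 2, 3, 4, 6, 8, 9, 12, 18, 24, 27, 36, 54, 72, 81, 108, 162, 216, 324, 648.
Evaluate successive powers at the divisors of 648:
404^1 ≡ 404 (mod 703)
404^2 ≡ 120 (mod 703)
404^3 ≡ 676 (mod 703)
404^4 ≡ 340 (mod 703)
404^6 ≡ 26 (mod 703)
404^8 ≡ 308 (mod 703)
404^9 ≡ 1 (mod 703) ✓
So ord_703(404) = 9, hence |⟨404⟩| = 9.
The index is φ(703) / ord(404) = 648 / 9 = 72.

72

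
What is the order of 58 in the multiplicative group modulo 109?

108

Since 58 ∈ (Z/109Z)^×, its order divides φ(109) = 109 − 1 = 108 = 2^2 · 3^3.
Divisors of 108: 1, 2, 3, 4, 6, 9, 12, 18, 27, 36, 54, 108.
Check 58^d mod 109 for each divisor in increasing order:
58^1 ≡ 58 (mod 109)
58^2 ≡ 94 (mod 109)
58^3 ≡ 2 (mod 109)
58^4 ≡ 7 (mod 109)
58^6 ≡ 4 (mod 109)
58^9 ≡ 8 (mod 109)
58^12 ≡ 16 (mod 109)
58^18 ≡ 64 (mod 109)
58^27 ≡ 76 (mod 109)
58^36 ≡ 63 (mod 109)
58^54 ≡ 108 (mod 109)
58^108 ≡ 1 (mod 109) ✓
So ord_109(58) = 108.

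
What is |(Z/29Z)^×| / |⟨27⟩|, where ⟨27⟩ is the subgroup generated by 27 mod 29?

1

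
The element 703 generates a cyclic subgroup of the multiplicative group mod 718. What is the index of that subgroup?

1

The order of 703 must divide φ(718) = φ(2)·φ(359) = 1·358 = 358 = 2 · 179.
Divisors of 358: 1, 2, 179, 358.
Evaluate successive powers at the divisors of 358:
703^1 ≡ 703 (mod 718)
703^2 ≡ 225 (mod 718)
703^179 ≡ 717 (mod 718)
703^358 ≡ 1 (mod 718) ✓
Thus |⟨703⟩| = ord(703) = 358.
[(Z/718Z)^× : ⟨703⟩] = 358/358 = 1.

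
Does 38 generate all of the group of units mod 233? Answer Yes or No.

No

φ(233) = 233 − 1 = 232 = 2^3 · 29.
38 is a primitive root mod 233 iff 38^(φ(233)/q) ≢ 1 for every prime q | φ(233), i.e. q ∈ {2, 29}.
38^116 ≡ 1 (mod 233)  [q = 2: ≡ 1 ✗]
38^8 ≡ 128 (mod 233)  [q = 29: ≢ 1 ✓]
Since 38^116 ≡ 1, the order of 38 divides 116 < 232, so 38 is not a primitive root.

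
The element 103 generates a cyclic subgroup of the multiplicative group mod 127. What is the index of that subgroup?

14

The order of 103 must divide φ(127) = 127 − 1 = 126 = 2 · 3^2 · 7.
Divisors of 126: 1, 2, 3, 6, 7, 9, 14, 18, 21, 42, 63, 126.
Evaluate successive powers at the divisors of 126:
103^1 ≡ 103 (mod 127)
103^2 ≡ 68 (mod 127)
103^3 ≡ 19 (mod 127)
103^6 ≡ 107 (mod 127)
103^7 ≡ 99 (mod 127)
103^9 ≡ 1 (mod 127) ✓
The order of 103 is 9, so the subgroup it generates has 9 elements.
[(Z/127Z)^× : ⟨103⟩] = 126/9 = 14.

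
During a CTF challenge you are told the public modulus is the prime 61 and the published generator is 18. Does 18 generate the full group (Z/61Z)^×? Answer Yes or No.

Yes

φ(61) = 61 − 1 = 60 = 2^2 · 3 · 5.
Test 18^(60/q) mod 61 for each prime factor q of 60:
18^30 ≡ 60 (mod 61)  [q = 2: ≢ 1 ✓]
18^20 ≡ 47 (mod 61)  [q = 3: ≢ 1 ✓]
18^12 ≡ 58 (mod 61)  [q = 5: ≢ 1 ✓]
None equal 1, so ord_61(18) = 60: 18 is a primitive root.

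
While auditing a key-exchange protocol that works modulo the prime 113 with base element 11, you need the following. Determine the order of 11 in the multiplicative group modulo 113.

56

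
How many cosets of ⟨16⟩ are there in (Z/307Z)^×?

6

The order of 16 must divide φ(307) = 307 − 1 = 306 = 2 · 3^2 · 17.
Divisors of 306: 1, 2, 3, 6, 9, 17, 18, 34, 51, 102, 153, 306.
Test each divisor d:
16^1 ≡ 16 (mod 307)
16^2 ≡ 256 (mod 307)
16^3 ≡ 105 (mod 307)
16^6 ≡ 280 (mod 307)
16^9 ≡ 235 (mod 307)
16^17 ≡ 17 (mod 307)
16^18 ≡ 272 (mod 307)
16^34 ≡ 289 (mod 307)
16^51 ≡ 1 (mod 307) ✓
Thus |⟨16⟩| = ord(16) = 51.
The index is φ(307) / ord(16) = 306 / 51 = 6.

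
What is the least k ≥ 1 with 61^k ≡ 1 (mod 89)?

The order of 61 must divide φ(89) = 89 − 1 = 88 = 2^3 · 11.
Divisors of 88: 1, 2, 4, 8, 11, 22, 44, 88.
Test each divisor d:
61^1 ≡ 61 (mod 89)
61^2 ≡ 72 (mod 89)
61^4 ≡ 22 (mod 89)
61^8 ≡ 39 (mod 89)
61^11 ≡ 52 (mod 89)
61^22 ≡ 34 (mod 89)
61^44 ≡ 88 (mod 89)
61^88 ≡ 1 (mod 89) ✓
Hence ord(61) = 88.

88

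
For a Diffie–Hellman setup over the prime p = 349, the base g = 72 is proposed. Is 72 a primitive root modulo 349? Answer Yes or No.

Yes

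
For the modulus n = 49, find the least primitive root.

3

φ(49) = φ(7^2) = 7·(7−1) = 42 = 2 · 3 · 7.
Test candidates g = 2, 3, … against the prime factors q ∈ {2, 3, 7} of φ(49): g is a generator iff g^(42/q) ≢ 1 for every such q.
g = 2: 2^21 ≡ 1 — hits 1, so not a primitive root.
g = 3: 3^21 ≡ 48; 3^14 ≡ 30; 3^6 ≡ 43 — none is 1, so 3 is a primitive root.
So 3 is the smallest generator of (Z/49Z)^×.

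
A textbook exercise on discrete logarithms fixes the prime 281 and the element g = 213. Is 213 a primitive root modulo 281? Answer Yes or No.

No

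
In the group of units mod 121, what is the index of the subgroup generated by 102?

2

Since 102 ∈ (Z/121Z)^×, its order divides φ(121) = φ(11^2) = 11·(11−1) = 110 = 2 · 5 · 11.
Divisors of 110: 1, 2, 5, 10, 11, 22, 55, 110.
Test each divisor d:
102^1 ≡ 102 (mod 121)
102^2 ≡ 119 (mod 121)
102^5 ≡ 45 (mod 121)
102^10 ≡ 89 (mod 121)
102^11 ≡ 3 (mod 121)
102^22 ≡ 9 (mod 121)
102^55 ≡ 1 (mod 121) ✓
So ord_121(102) = 55, hence |⟨102⟩| = 55.
The index is φ(121) / ord(102) = 110 / 55 = 2.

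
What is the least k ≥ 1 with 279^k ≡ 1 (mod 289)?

272

By Lagrange's theorem, ord_289(279) divides φ(289) = φ(17^2) = 17·(17−1) = 272 = 2^4 · 17.
Divisors of 272: 1, 2, 4, 8, 16, 17, 34, 68, 136, 272.
Compute 279^d (mod 289) for the divisors d until we hit 1:
279^1 ≡ 279
279^2 ≡ 100
279^4 ≡ 174
279^8 ≡ 220
279^16 ≡ 137
279^17 ≡ 75
279^34 ≡ 134
279^68 ≡ 38
279^136 ≡ 288
279^272 ≡ 1
The smallest such exponent is 272, so the order of 279 is 272.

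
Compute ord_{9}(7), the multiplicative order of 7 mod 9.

Since 7 ∈ (Z/9Z)^×, its order divides φ(9) = φ(3^2) = 3·(3−1) = 6 = 2 · 3.
Divisors of 6: 1, 2, 3, 6.
Compute 7^d (mod 9) for the divisors d until we hit 1:
7^1 ≡ 7
7^2 ≡ 4
7^3 ≡ 1
Therefore the multiplicative order of 7 modulo 9 is 3.

3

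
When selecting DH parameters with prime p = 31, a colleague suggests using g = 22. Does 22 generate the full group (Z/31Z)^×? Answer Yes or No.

Yes

φ(31) = 31 − 1 = 30 = 2 · 3 · 5.
22 is a primitive root mod 31 iff 22^(φ(31)/q) ≢ 1 for every prime q | φ(31), i.e. q ∈ {2, 3, 5}.
22^15 ≡ 30 (mod 31)  [q = 2: ≢ 1 ✓]
22^10 ≡ 5 (mod 31)  [q = 3: ≢ 1 ✓]
22^6 ≡ 8 (mod 31)  [q = 5: ≢ 1 ✓]
Every test exponent gives a nontrivial residue, hence 22 generates the full group.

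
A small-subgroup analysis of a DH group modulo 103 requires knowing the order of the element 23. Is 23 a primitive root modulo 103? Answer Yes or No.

φ(103) = 103 − 1 = 102 = 2 · 3 · 17.
23 is a primitive root mod 103 iff 23^(φ(103)/q) ≢ 1 for every prime q | φ(103), i.e. q ∈ {2, 3, 17}.
23^51 ≡ 1 (mod 103)  [q = 2: ≡ 1 ✗]
23^34 ≡ 1 (mod 103)  [q = 3: ≡ 1 ✗]
23^6 ≡ 66 (mod 103)  [q = 17: ≢ 1 ✓]
The check at q = 2 fails, so 23 generates a proper subgroup.

No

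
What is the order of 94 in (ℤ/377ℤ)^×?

The order of 94 must divide φ(377) = φ(13·29) = (13−1)·(29−1) = 12·28 = 336 = 2^4 · 3 · 7.
Divisors of 336: 1, 2, 3, 4, 6, 7, 8, 12, 14, 16, 21, 24, 28, 42, 48, 56, 84, 112, 168, 336.
Compute 94^d (mod 377) for the divisors d until we hit 1:
94^1 ≡ 94 (mod 377)
94^2 ≡ 165 (mod 377)
94^3 ≡ 53 (mod 377)
94^4 ≡ 81 (mod 377)
94^6 ≡ 170 (mod 377)
94^7 ≡ 146 (mod 377)
94^8 ≡ 152 (mod 377)
94^12 ≡ 248 (mod 377)
94^14 ≡ 204 (mod 377)
94^16 ≡ 107 (mod 377)
94^21 ≡ 1 (mod 377) ✓
So ord_377(94) = 21.

21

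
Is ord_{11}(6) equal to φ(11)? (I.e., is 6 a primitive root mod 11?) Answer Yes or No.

Yes

φ(11) = 11 − 1 = 10 = 2 · 5.
6 is a primitive root mod 11 iff 6^(φ(11)/q) ≢ 1 for every prime q | φ(11), i.e. q ∈ {2, 5}.
6^5 ≡ 10 (mod 11)  [q = 2: ≢ 1 ✓]
6^2 ≡ 3 (mod 11)  [q = 5: ≢ 1 ✓]
None equal 1, so ord_11(6) = 10: 6 is a primitive root.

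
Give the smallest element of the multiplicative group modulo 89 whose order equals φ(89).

3

φ(89) = 89 − 1 = 88 = 2^3 · 11.
Test candidates g = 2, 3, … against the prime factors q ∈ {2, 11} of φ(89): g is a generator iff g^(88/q) ≢ 1 for every such q.
g = 2: 2^44 ≡ 1 — hits 1, so not a primitive root.
g = 3: 3^44 ≡ 88; 3^8 ≡ 64 — none is 1, so 3 is a primitive root.
The smallest primitive root modulo 89 is 3.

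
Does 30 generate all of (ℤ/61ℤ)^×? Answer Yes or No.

Yes

φ(61) = 61 − 1 = 60 = 2^2 · 3 · 5.
30 is a primitive root mod 61 iff 30^(φ(61)/q) ≢ 1 for every prime q | φ(61), i.e. q ∈ {2, 3, 5}.
30^30 ≡ 60 (mod 61)  [q = 2: ≢ 1 ✓]
30^20 ≡ 13 (mod 61)  [q = 3: ≢ 1 ✓]
30^12 ≡ 34 (mod 61)  [q = 5: ≢ 1 ✓]
None equal 1, so ord_61(30) = 60: 30 is a primitive root.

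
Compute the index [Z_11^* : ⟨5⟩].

ord(5) | φ(11) = 11 − 1 = 10 = 2 · 5.
Divisors of 10: 1, 2, 5, 10.
Compute 5^d (mod 11) for the divisors d until we hit 1:
5^1 ≡ 5
5^2 ≡ 3
5^5 ≡ 1
So ord_11(5) = 5, hence |⟨5⟩| = 5.
The index is φ(11) / ord(5) = 10 / 5 = 2.

2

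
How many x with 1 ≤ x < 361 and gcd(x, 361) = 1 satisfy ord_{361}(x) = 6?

2

φ(361) = φ(19^2) = 19·(19−1) = 342 = 2 · 3^2 · 19.
(Z/361Z)^× is cyclic (|G| = 342); a cyclic group of order m has exactly φ(d) elements of each order d | m, and none otherwise.
6 = 2 · 3 divides 342, and φ(6) = 2.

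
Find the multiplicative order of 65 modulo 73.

6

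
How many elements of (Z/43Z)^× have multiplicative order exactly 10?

φ(43) = 43 − 1 = 42 = 2 · 3 · 7.
Since (Z/43Z)^× is cyclic of order 42, the number of elements of order d is φ(d) when d | 42 and 0 otherwise.
Here 42 is not a multiple of 10, so there are no elements of order 10.

0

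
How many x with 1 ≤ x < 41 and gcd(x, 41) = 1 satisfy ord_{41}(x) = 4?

φ(41) = 41 − 1 = 40 = 2^3 · 5.
(Z/41Z)^× is cyclic (|G| = 40); a cyclic group of order m has exactly φ(d) elements of each order d | m, and none otherwise.
4 = 2^2 divides 40, and φ(4) = 2.

2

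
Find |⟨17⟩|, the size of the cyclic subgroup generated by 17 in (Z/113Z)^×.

112

The order of 17 must divide φ(113) = 113 − 1 = 112 = 2^4 · 7.
Divisors of 112: 1, 2, 4, 7, 8, 14, 16, 28, 56, 112.
Evaluate successive powers at the divisors of 112:
17^1 ≡ 17 (mod 113)
17^2 ≡ 63 (mod 113)
17^4 ≡ 14 (mod 113)
17^7 ≡ 78 (mod 113)
17^8 ≡ 83 (mod 113)
17^14 ≡ 95 (mod 113)
17^16 ≡ 109 (mod 113)
17^28 ≡ 98 (mod 113)
17^56 ≡ 112 (mod 113)
17^112 ≡ 1 (mod 113) ✓
Therefore the multiplicative order of 17 modulo 113 is 112.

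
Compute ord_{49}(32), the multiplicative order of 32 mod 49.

21

The order of 32 must divide φ(49) = φ(7^2) = 7·(7−1) = 42 = 2 · 3 · 7.
Divisors of 42: 1, 2, 3, 6, 7, 14, 21, 42.
Test each divisor d:
32^1 ≡ 32 (mod 49)
32^2 ≡ 44 (mod 49)
32^3 ≡ 36 (mod 49)
32^6 ≡ 22 (mod 49)
32^7 ≡ 18 (mod 49)
32^14 ≡ 30 (mod 49)
32^21 ≡ 1 (mod 49) ✓
Hence ord(32) = 21.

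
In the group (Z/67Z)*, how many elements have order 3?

2

φ(67) = 67 − 1 = 66 = 2 · 3 · 11.
In a cyclic group of order 66, there are φ(d) elements of order d for each divisor d of 66, and zero for non-divisors.
3 | 66, and φ(3) = 3 − 1 = 2.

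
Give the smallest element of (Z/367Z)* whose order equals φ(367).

6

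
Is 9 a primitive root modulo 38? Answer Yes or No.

No

φ(38) = φ(2)·φ(19) = 1·18 = 18 = 2 · 3^2.
An element g generates (Z/38Z)^× iff g^(18/q) ≢ 1 (mod 38) for each prime q ∈ {2, 3}.
9^9 ≡ 1 (mod 38)  [q = 2: ≡ 1 ✗]
9^6 ≡ 11 (mod 38)  [q = 3: ≢ 1 ✓]
The check at q = 2 fails, so 9 generates a proper subgroup.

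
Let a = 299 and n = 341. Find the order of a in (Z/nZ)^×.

The order of 299 must divide φ(341) = φ(11·31) = (11−1)·(31−1) = 10·30 = 300 = 2^2 · 3 · 5^2.
Divisors of 300: 1, 2, 3, 4, 5, 6, 10, 12, 15, 20, 25, 30, 50, 60, 75, 100, 150, 300.
Evaluate successive powers at the divisors of 300:
299^1 ≡ 299
299^2 ≡ 59
299^3 ≡ 250
299^4 ≡ 71
299^5 ≡ 87
299^6 ≡ 97
299^10 ≡ 67
299^12 ≡ 202
299^15 ≡ 32
299^20 ≡ 56
299^25 ≡ 98
299^30 ≡ 1
Therefore the multiplicative order of 299 modulo 341 is 30.

30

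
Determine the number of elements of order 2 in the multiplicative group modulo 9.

1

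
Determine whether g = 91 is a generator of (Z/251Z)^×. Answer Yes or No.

φ(251) = 251 − 1 = 250 = 2 · 5^3.
An element g generates (Z/251Z)^× iff g^(250/q) ≢ 1 (mod 251) for each prime q ∈ {2, 5}.
91^125 ≡ 1 (mod 251)  [q = 2: ≡ 1 ✗]
91^50 ≡ 1 (mod 251)  [q = 5: ≡ 1 ✗]
The check at q = 2 fails, so 91 generates a proper subgroup.

No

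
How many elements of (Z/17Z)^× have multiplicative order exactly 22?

0

φ(17) = 17 − 1 = 16 = 2^4.
(Z/17Z)^× is cyclic (|G| = 16); a cyclic group of order m has exactly φ(d) elements of each order d | m, and none otherwise.
22 does not divide 16, so no element of (Z/17Z)^× has order 22.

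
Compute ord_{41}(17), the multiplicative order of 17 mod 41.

40

ord(17) | φ(41) = 41 − 1 = 40 = 2^3 · 5.
Divisors of 40: 1, 2, 4, 5, 8, 10, 20, 40.
Check 17^d mod 41 for each divisor in increasing order:
17^1 ≡ 17 (mod 41)
17^2 ≡ 2 (mod 41)
17^4 ≡ 4 (mod 41)
17^5 ≡ 27 (mod 41)
17^8 ≡ 16 (mod 41)
17^10 ≡ 32 (mod 41)
17^20 ≡ 40 (mod 41)
17^40 ≡ 1 (mod 41) ✓
Therefore the multiplicative order of 17 modulo 41 is 40.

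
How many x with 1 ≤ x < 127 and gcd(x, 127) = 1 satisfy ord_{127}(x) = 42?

12

φ(127) = 127 − 1 = 126 = 2 · 3^2 · 7.
In a cyclic group of order 126, there are φ(d) elements of order d for each divisor d of 126, and zero for non-divisors.
42 = 2 · 3 · 7 divides 126, and φ(42) = 12.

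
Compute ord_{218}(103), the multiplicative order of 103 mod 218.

108

Since 103 ∈ (Z/218Z)^×, its order divides φ(218) = φ(2)·φ(109) = 1·108 = 108 = 2^2 · 3^3.
Divisors of 108: 1, 2, 3, 4, 6, 9, 12, 18, 27, 36, 54, 108.
Evaluate successive powers at the divisors of 108:
103^1 ≡ 103
103^2 ≡ 145
103^3 ≡ 111
103^4 ≡ 97
103^6 ≡ 113
103^9 ≡ 117
103^12 ≡ 125
103^18 ≡ 173
103^27 ≡ 185
103^36 ≡ 63
103^54 ≡ 217
103^108 ≡ 1
Hence ord(103) = 108.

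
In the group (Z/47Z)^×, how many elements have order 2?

1

φ(47) = 47 − 1 = 46 = 2 · 23.
In a cyclic group of order 46, there are φ(d) elements of order d for each divisor d of 46, and zero for non-divisors.
2 | 46, and φ(2) = 2 − 1 = 1.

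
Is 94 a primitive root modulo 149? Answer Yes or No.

φ(149) = 149 − 1 = 148 = 2^2 · 37.
94 is a primitive root mod 149 iff 94^(φ(149)/q) ≢ 1 for every prime q | φ(149), i.e. q ∈ {2, 37}.
94^74 ≡ 148 (mod 149)  [q = 2: ≢ 1 ✓]
94^4 ≡ 88 (mod 149)  [q = 37: ≢ 1 ✓]
All checks pass, so 94 has order 148 and is a primitive root modulo 149.

Yes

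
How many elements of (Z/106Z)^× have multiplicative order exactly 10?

0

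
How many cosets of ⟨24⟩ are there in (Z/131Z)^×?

5

By Lagrange's theorem, ord_131(24) divides φ(131) = 131 − 1 = 130 = 2 · 5 · 13.
Divisors of 130: 1, 2, 5, 10, 13, 26, 65, 130.
Test each divisor d:
24^1 ≡ 24
24^2 ≡ 52
24^5 ≡ 51
24^10 ≡ 112
24^13 ≡ 130
24^26 ≡ 1
Thus |⟨24⟩| = ord(24) = 26.
Index = |(Z/131Z)^×| / |⟨24⟩| = 130 / 26 = 5.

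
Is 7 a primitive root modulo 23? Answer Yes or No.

Yes

φ(23) = 23 − 1 = 22 = 2 · 11.
Test 7^(22/q) mod 23 for each prime factor q of 22:
7^11 ≡ 22 (mod 23)  [q = 2: ≢ 1 ✓]
7^2 ≡ 3 (mod 23)  [q = 11: ≢ 1 ✓]
All checks pass, so 7 has order 22 and is a primitive root modulo 23.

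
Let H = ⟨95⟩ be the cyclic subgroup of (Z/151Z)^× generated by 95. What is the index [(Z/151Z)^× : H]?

Since 95 ∈ (Z/151Z)^×, its order divides φ(151) = 151 − 1 = 150 = 2 · 3 · 5^2.
Divisors of 150: 1, 2, 3, 5, 6, 10, 15, 25, 30, 50, 75, 150.
Evaluate successive powers at the divisors of 150:
95^1 ≡ 95
95^2 ≡ 116
95^3 ≡ 148
95^5 ≡ 105
95^6 ≡ 9
95^10 ≡ 2
95^15 ≡ 59
95^25 ≡ 118
95^30 ≡ 8
95^50 ≡ 32
95^75 ≡ 1
The order of 95 is 75, so the subgroup it generates has 75 elements.
The index is φ(151) / ord(95) = 150 / 75 = 2.

2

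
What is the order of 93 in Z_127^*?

By Lagrange's theorem, ord_127(93) divides φ(127) = 127 − 1 = 126 = 2 · 3^2 · 7.
Divisors of 126: 1, 2, 3, 6, 7, 9, 14, 18, 21, 42, 63, 126.
Evaluate successive powers at the divisors of 126:
93^1 ≡ 93 (mod 127)
93^2 ≡ 13 (mod 127)
93^3 ≡ 66 (mod 127)
93^6 ≡ 38 (mod 127)
93^7 ≡ 105 (mod 127)
93^9 ≡ 95 (mod 127)
93^14 ≡ 103 (mod 127)
93^18 ≡ 8 (mod 127)
93^21 ≡ 20 (mod 127)
93^42 ≡ 19 (mod 127)
93^63 ≡ 126 (mod 127)
93^126 ≡ 1 (mod 127) ✓
The smallest such exponent is 126, so the order of 93 is 126.

126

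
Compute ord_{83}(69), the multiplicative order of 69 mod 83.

41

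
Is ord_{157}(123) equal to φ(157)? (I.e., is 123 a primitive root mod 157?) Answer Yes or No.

Yes

φ(157) = 157 − 1 = 156 = 2^2 · 3 · 13.
An element g generates (Z/157Z)^× iff g^(156/q) ≢ 1 (mod 157) for each prime q ∈ {2, 3, 13}.
123^78 ≡ 156 (mod 157)  [q = 2: ≢ 1 ✓]
123^52 ≡ 12 (mod 157)  [q = 3: ≢ 1 ✓]
123^12 ≡ 93 (mod 157)  [q = 13: ≢ 1 ✓]
None equal 1, so ord_157(123) = 156: 123 is a primitive root.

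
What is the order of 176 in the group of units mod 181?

ord(176) | φ(181) = 181 − 1 = 180 = 2^2 · 3^2 · 5.
Divisors of 180: 1, 2, 3, 4, 5, 6, 9, 10, 12, 15, 18, 20, 30, 36, 45, 60, 90, 180.
Compute 176^d (mod 181) for the divisors d until we hit 1:
176^1 ≡ 176
176^2 ≡ 25
176^3 ≡ 56
176^4 ≡ 82
176^5 ≡ 133
176^6 ≡ 59
176^9 ≡ 46
176^10 ≡ 132
176^12 ≡ 42
176^15 ≡ 180
176^18 ≡ 125
176^20 ≡ 48
176^30 ≡ 1
So ord_181(176) = 30.

30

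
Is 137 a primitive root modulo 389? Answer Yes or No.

No

φ(389) = 389 − 1 = 388 = 2^2 · 97.
Test 137^(388/q) mod 389 for each prime factor q of 388:
137^194 ≡ 1 (mod 389)  [q = 2: ≡ 1 ✗]
137^4 ≡ 73 (mod 389)  [q = 97: ≢ 1 ✓]
Since 137^194 ≡ 1, the order of 137 divides 194 < 388, so 137 is not a primitive root.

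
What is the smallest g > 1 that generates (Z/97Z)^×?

5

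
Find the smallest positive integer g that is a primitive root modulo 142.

7

φ(142) = φ(2)·φ(71) = 1·70 = 70 = 2 · 5 · 7.
Test candidates g = 2, 3, … against the prime factors q ∈ {2, 5, 7} of φ(142): g is a generator iff g^(70/q) ≢ 1 for every such q.
g = 2: gcd(2, 142) = 2 > 1, not a unit — skip.
g = 3: 3^35 ≡ 1 — hits 1, so not a primitive root.
g = 4: gcd(4, 142) = 2 > 1, not a unit — skip.
g = 5: 5^35 ≡ 1 — hits 1, so not a primitive root.
g = 6: gcd(6, 142) = 2 > 1, not a unit — skip.
g = 7: 7^35 ≡ 141; 7^14 ≡ 125; 7^10 ≡ 45 — none is 1, so 7 is a primitive root.
So 7 is the smallest generator of (Z/142Z)^×.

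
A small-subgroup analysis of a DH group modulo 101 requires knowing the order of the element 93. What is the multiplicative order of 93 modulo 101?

Since 93 ∈ (Z/101Z)^×, its order divides φ(101) = 101 − 1 = 100 = 2^2 · 5^2.
Divisors of 100: 1, 2, 4, 5, 10, 20, 25, 50, 100.
Test each divisor d:
93^1 ≡ 93 (mod 101)
93^2 ≡ 64 (mod 101)
93^4 ≡ 56 (mod 101)
93^5 ≡ 57 (mod 101)
93^10 ≡ 17 (mod 101)
93^20 ≡ 87 (mod 101)
93^25 ≡ 10 (mod 101)
93^50 ≡ 100 (mod 101)
93^100 ≡ 1 (mod 101) ✓
Therefore the multiplicative order of 93 modulo 101 is 100.

100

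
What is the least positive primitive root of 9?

2

φ(9) = φ(3^2) = 3·(3−1) = 6 = 2 · 3.
Test candidates g = 2, 3, … against the prime factors q ∈ {2, 3} of φ(9): g is a generator iff g^(6/q) ≢ 1 for every such q.
g = 2: 2^3 ≡ 8; 2^2 ≡ 4 — none is 1, so 2 is a primitive root.
So 2 is the smallest generator of (Z/9Z)^×.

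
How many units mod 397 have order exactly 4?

2

φ(397) = 397 − 1 = 396 = 2^2 · 3^2 · 11.
Since (Z/397Z)^× is cyclic of order 396, the number of elements of order d is φ(d) when d | 396 and 0 otherwise.
4 = 2^2 divides 396, and φ(4) = 2.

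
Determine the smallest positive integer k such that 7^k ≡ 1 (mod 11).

10

ord(7) | φ(11) = 11 − 1 = 10 = 2 · 5.
Divisors of 10: 1, 2, 5, 10.
Compute 7^d (mod 11) for the divisors d until we hit 1:
7^1 ≡ 7 (mod 11)
7^2 ≡ 5 (mod 11)
7^5 ≡ 10 (mod 11)
7^10 ≡ 1 (mod 11) ✓
Therefore the multiplicative order of 7 modulo 11 is 10.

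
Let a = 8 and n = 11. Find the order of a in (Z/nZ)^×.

10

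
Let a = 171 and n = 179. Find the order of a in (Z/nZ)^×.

Since 171 ∈ (Z/179Z)^×, its order divides φ(179) = 179 − 1 = 178 = 2 · 89.
Divisors of 178: 1, 2, 89, 178.
Check 171^d mod 179 for each divisor in increasing order:
171^1 ≡ 171 (mod 179)
171^2 ≡ 64 (mod 179)
171^89 ≡ 1 (mod 179) ✓
Therefore the multiplicative order of 171 modulo 179 is 89.

89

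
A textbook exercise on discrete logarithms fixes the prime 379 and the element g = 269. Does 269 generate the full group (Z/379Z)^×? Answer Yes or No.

φ(379) = 379 − 1 = 378 = 2 · 3^3 · 7.
An element g generates (Z/379Z)^× iff g^(378/q) ≢ 1 (mod 379) for each prime q ∈ {2, 3, 7}.
269^189 ≡ 378 (mod 379)  [q = 2: ≢ 1 ✓]
269^126 ≡ 51 (mod 379)  [q = 3: ≢ 1 ✓]
269^54 ≡ 119 (mod 379)  [q = 7: ≢ 1 ✓]
All checks pass, so 269 has order 378 and is a primitive root modulo 379.

Yes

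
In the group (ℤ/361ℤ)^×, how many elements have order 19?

18

φ(361) = φ(19^2) = 19·(19−1) = 342 = 2 · 3^2 · 19.
(Z/361Z)^× is cyclic (|G| = 342); a cyclic group of order m has exactly φ(d) elements of each order d | m, and none otherwise.
19 | 342, and φ(19) = 19 − 1 = 18.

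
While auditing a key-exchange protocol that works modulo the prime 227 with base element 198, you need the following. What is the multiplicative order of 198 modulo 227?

The order of 198 must divide φ(227) = 227 − 1 = 226 = 2 · 113.
Divisors of 226: 1, 2, 113, 226.
Test each divisor d:
198^1 ≡ 198
198^2 ≡ 160
198^113 ≡ 226
198^226 ≡ 1
The smallest such exponent is 226, so the order of 198 is 226.

226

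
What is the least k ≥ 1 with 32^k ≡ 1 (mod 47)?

23

By Lagrange's theorem, ord_47(32) divides φ(47) = 47 − 1 = 46 = 2 · 23.
Divisors of 46: 1, 2, 23, 46.
Evaluate successive powers at the divisors of 46:
32^1 ≡ 32 (mod 47)
32^2 ≡ 37 (mod 47)
32^23 ≡ 1 (mod 47) ✓
Hence ord(32) = 23.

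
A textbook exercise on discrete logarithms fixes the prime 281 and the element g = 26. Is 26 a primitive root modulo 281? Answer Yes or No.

φ(281) = 281 − 1 = 280 = 2^3 · 5 · 7.
It suffices to check that the order of 26 is not a proper divisor of 280: compute 26^(280/q) for q ∈ {2, 5, 7}.
26^140 ≡ 280 (mod 281)  [q = 2: ≢ 1 ✓]
26^56 ≡ 153 (mod 281)  [q = 5: ≢ 1 ✓]
26^40 ≡ 109 (mod 281)  [q = 7: ≢ 1 ✓]
All checks pass, so 26 has order 280 and is a primitive root modulo 281.

Yes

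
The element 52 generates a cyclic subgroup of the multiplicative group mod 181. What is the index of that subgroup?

By Lagrange's theorem, ord_181(52) divides φ(181) = 181 − 1 = 180 = 2^2 · 3^2 · 5.
Divisors of 180: 1, 2, 3, 4, 5, 6, 9, 10, 12, 15, 18, 20, 30, 36, 45, 60, 90, 180.
Check 52^d mod 181 for each divisor in increasing order:
52^1 ≡ 52 (mod 181)
52^2 ≡ 170 (mod 181)
52^3 ≡ 152 (mod 181)
52^4 ≡ 121 (mod 181)
52^5 ≡ 138 (mod 181)
52^6 ≡ 117 (mod 181)
52^9 ≡ 46 (mod 181)
52^10 ≡ 39 (mod 181)
52^12 ≡ 114 (mod 181)
52^15 ≡ 133 (mod 181)
52^18 ≡ 125 (mod 181)
52^20 ≡ 73 (mod 181)
52^30 ≡ 132 (mod 181)
52^36 ≡ 59 (mod 181)
52^45 ≡ 180 (mod 181)
52^60 ≡ 48 (mod 181)
52^90 ≡ 1 (mod 181) ✓
The order of 52 is 90, so the subgroup it generates has 90 elements.
The index is φ(181) / ord(52) = 180 / 90 = 2.

2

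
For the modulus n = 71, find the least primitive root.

7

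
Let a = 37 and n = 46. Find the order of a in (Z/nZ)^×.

The order of 37 must divide φ(46) = φ(2)·φ(23) = 1·22 = 22 = 2 · 11.
Divisors of 22: 1, 2, 11, 22.
Evaluate successive powers at the divisors of 22:
37^1 ≡ 37 (mod 46)
37^2 ≡ 35 (mod 46)
37^11 ≡ 45 (mod 46)
37^22 ≡ 1 (mod 46) ✓
The smallest such exponent is 22, so the order of 37 is 22.

22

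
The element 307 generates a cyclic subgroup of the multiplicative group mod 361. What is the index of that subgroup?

By Lagrange's theorem, ord_361(307) divides φ(361) = φ(19^2) = 19·(19−1) = 342 = 2 · 3^2 · 19.
Divisors of 342: 1, 2, 3, 6, 9, 18, 19, 38, 57, 114, 171, 342.
Compute 307^d (mod 361) for the divisors d until we hit 1:
307^1 ≡ 307 (mod 361)
307^2 ≡ 28 (mod 361)
307^3 ≡ 293 (mod 361)
307^6 ≡ 292 (mod 361)
307^9 ≡ 360 (mod 361)
307^18 ≡ 1 (mod 361) ✓
So ord_361(307) = 18, hence |⟨307⟩| = 18.
[(Z/361Z)^× : ⟨307⟩] = 342/18 = 19.

19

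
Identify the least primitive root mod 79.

3

φ(79) = 79 − 1 = 78 = 2 · 3 · 13.
Test candidates g = 2, 3, … against the prime factors q ∈ {2, 3, 13} of φ(79): g is a generator iff g^(78/q) ≢ 1 for every such q.
g = 2: 2^39 ≡ 1 — hits 1, so not a primitive root.
g = 3: 3^39 ≡ 78; 3^26 ≡ 23; 3^6 ≡ 18 — none is 1, so 3 is a primitive root.
So 3 is the smallest generator of (Z/79Z)^×.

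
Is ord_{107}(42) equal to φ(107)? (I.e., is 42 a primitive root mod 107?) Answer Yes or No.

No

φ(107) = 107 − 1 = 106 = 2 · 53.
It suffices to check that the order of 42 is not a proper divisor of 106: compute 42^(106/q) for q ∈ {2, 53}.
42^53 ≡ 1 (mod 107)  [q = 2: ≡ 1 ✗]
42^2 ≡ 52 (mod 107)  [q = 53: ≢ 1 ✓]
The check at q = 2 fails, so 42 generates a proper subgroup.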